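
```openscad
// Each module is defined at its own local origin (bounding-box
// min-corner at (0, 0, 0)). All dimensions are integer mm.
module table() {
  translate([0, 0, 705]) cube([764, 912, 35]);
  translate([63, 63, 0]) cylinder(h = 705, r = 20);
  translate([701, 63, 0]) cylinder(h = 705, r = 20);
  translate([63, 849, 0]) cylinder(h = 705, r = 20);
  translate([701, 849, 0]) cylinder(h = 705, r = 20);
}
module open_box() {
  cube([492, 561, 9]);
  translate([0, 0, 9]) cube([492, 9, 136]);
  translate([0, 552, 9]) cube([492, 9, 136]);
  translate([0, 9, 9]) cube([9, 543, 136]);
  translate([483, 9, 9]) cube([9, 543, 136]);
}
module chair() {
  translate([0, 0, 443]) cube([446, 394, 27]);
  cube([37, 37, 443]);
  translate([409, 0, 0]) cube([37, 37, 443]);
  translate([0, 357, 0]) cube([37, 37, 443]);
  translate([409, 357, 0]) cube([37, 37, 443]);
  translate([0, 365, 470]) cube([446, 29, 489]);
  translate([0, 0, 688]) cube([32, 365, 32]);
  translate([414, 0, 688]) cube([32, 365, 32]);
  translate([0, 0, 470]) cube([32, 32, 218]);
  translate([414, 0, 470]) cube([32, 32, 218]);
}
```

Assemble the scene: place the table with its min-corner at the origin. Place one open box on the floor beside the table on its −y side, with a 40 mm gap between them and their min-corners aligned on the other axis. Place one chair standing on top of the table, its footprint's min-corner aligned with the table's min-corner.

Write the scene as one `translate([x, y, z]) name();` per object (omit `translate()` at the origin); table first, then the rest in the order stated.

table();
translate([0, -601, 0]) open_box();
translate([0, 0, 740]) chair();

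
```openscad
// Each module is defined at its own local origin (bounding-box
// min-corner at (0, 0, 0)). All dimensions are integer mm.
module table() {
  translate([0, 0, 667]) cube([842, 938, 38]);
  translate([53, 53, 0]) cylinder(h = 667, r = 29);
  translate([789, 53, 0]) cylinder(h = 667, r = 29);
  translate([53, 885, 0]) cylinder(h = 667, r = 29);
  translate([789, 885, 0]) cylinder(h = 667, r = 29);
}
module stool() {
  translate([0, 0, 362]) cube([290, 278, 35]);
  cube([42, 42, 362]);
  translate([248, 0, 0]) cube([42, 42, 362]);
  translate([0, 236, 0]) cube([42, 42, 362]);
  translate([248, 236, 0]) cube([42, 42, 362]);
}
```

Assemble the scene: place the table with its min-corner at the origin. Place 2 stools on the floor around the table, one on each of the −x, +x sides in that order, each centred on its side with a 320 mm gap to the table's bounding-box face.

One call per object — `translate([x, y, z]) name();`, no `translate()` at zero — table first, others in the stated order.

table();
translate([-610, 330, 0]) stool();
translate([1162, 330, 0]) stool();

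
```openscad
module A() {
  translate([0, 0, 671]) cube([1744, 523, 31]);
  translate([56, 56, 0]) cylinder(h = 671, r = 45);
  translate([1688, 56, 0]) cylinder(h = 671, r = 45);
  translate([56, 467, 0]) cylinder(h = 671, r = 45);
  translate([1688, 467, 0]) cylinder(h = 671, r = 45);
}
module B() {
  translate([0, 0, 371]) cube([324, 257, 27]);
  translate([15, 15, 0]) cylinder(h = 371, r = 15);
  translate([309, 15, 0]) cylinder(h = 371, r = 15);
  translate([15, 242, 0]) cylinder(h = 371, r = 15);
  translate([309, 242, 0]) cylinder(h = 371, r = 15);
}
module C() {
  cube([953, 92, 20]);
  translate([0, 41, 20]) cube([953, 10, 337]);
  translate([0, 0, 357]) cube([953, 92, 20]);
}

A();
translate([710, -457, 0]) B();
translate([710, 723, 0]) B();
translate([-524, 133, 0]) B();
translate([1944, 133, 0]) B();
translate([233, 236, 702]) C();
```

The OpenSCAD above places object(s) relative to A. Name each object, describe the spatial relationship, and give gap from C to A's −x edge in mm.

A is a table. B is a stool. C is an I-beam. Four stools sit around the table at the −y, +y, −x, +x sides. The I-beam is on top of the table. The gap from the I-beam to the table's −x edge is 233 mm.

The I-beam's min-x is at 233; the table's min-x is 0; gap = 233 mm.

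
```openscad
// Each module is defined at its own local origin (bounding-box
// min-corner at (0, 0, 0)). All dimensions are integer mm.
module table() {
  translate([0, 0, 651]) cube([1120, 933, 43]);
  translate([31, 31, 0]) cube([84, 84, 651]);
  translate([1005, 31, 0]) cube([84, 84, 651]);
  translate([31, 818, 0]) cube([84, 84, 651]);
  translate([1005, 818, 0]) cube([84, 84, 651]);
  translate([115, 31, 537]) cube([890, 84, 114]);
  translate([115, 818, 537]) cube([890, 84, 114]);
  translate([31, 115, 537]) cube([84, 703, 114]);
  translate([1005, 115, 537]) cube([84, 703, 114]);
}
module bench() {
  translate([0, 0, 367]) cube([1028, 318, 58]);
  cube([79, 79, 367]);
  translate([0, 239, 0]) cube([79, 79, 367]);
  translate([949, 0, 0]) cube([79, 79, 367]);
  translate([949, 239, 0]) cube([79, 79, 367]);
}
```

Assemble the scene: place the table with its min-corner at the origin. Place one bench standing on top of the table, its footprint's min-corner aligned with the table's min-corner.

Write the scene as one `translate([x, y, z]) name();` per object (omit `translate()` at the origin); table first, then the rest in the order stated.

table();
translate([0, 0, 694]) bench();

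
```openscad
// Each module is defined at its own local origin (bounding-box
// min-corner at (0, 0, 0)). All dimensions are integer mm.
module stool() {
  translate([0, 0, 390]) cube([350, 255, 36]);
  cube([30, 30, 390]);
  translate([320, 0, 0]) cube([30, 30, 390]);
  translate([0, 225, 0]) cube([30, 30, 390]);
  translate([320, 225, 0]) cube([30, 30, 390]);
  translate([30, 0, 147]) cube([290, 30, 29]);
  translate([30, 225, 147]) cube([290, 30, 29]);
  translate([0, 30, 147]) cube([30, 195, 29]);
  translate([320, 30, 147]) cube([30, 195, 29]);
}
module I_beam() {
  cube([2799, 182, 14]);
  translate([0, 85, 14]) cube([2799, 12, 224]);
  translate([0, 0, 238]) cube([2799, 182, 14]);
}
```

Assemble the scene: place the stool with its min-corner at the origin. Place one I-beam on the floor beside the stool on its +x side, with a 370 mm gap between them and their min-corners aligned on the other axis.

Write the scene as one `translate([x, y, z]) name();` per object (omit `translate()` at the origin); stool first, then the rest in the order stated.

stool();
translate([720, 0, 0]) I_beam();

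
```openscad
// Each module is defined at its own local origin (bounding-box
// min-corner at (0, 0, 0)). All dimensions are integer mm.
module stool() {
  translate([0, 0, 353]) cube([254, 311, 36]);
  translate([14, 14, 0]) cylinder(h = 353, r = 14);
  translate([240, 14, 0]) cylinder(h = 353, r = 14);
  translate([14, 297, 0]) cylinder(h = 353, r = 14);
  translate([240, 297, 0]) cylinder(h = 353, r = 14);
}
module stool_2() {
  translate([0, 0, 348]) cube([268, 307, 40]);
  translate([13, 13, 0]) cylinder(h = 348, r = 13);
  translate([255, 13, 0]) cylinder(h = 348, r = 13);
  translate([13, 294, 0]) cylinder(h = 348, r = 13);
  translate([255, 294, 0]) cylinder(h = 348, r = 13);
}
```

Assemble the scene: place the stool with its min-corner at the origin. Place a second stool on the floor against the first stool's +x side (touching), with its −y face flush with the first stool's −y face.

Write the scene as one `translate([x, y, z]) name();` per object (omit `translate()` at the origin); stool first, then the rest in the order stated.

stool();
translate([254, 0, 0]) stool_2();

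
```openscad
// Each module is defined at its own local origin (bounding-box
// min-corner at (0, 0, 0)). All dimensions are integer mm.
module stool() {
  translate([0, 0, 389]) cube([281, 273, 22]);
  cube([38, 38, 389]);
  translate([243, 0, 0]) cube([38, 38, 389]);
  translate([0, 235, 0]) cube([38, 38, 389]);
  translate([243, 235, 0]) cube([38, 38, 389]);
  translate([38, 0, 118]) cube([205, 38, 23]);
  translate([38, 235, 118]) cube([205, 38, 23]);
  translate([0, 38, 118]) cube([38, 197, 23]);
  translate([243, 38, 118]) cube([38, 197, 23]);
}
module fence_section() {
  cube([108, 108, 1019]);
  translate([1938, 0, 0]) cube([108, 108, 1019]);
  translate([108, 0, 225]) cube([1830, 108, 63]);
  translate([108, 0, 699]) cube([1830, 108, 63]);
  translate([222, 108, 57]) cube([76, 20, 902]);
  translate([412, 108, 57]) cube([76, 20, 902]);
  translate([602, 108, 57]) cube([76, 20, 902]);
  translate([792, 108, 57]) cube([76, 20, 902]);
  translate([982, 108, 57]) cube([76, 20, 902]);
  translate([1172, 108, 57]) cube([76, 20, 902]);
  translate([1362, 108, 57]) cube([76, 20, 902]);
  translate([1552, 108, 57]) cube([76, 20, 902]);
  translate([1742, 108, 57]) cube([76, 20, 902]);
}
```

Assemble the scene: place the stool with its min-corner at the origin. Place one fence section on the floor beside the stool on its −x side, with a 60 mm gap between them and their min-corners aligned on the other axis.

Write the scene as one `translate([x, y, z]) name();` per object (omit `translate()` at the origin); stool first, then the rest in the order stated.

stool();
translate([-2106, 0, 0]) fence_section();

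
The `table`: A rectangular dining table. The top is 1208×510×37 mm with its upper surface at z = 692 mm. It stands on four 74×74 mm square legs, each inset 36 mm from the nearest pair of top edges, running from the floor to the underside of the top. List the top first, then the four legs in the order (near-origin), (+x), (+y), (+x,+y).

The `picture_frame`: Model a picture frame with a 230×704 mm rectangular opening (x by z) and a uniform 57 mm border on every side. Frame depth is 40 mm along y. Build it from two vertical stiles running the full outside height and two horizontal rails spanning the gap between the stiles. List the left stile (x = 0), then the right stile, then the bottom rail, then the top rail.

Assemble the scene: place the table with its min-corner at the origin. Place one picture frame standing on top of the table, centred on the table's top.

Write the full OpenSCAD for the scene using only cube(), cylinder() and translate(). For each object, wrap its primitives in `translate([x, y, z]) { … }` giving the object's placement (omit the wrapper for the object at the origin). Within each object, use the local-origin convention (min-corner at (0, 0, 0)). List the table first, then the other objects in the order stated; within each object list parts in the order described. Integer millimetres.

translate([0, 0, 655]) cube([1208, 510, 37]);
translate([36, 36, 0]) cube([74, 74, 655]);
translate([1098, 36, 0]) cube([74, 74, 655]);
translate([36, 400, 0]) cube([74, 74, 655]);
translate([1098, 400, 0]) cube([74, 74, 655]);
translate([432, 235, 692]) {
  cube([57, 40, 818]);
  translate([287, 0, 0]) cube([57, 40, 818]);
  translate([57, 0, 0]) cube([230, 40, 57]);
  translate([57, 0, 761]) cube([230, 40, 57]);
}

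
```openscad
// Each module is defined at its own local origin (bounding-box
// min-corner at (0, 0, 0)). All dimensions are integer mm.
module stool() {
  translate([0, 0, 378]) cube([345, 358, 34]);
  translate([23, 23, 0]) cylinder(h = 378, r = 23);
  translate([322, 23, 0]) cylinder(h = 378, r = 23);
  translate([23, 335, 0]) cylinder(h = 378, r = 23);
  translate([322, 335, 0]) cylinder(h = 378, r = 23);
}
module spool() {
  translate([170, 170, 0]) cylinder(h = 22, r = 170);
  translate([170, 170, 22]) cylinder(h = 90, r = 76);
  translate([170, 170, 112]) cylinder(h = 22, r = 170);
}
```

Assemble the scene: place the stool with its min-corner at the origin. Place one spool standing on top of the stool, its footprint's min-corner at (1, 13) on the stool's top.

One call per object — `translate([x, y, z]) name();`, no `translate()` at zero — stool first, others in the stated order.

stool();
translate([1, 13, 412]) spool();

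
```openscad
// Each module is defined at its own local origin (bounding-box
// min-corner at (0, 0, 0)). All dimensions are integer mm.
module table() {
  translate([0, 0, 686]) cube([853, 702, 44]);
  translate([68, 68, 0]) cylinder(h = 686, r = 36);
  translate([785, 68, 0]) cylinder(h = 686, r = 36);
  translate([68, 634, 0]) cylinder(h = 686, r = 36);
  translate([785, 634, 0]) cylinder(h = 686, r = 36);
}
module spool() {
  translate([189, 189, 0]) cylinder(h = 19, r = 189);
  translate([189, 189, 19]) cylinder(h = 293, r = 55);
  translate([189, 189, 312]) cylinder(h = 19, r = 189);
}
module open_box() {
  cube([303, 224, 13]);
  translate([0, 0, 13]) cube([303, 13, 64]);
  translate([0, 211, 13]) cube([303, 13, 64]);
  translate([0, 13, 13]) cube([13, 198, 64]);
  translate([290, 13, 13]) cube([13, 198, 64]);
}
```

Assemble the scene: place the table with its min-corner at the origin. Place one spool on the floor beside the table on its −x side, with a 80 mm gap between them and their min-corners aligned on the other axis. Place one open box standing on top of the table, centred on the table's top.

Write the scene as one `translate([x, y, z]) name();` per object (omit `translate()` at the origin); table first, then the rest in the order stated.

table();
translate([-458, 0, 0]) spool();
translate([275, 239, 730]) open_box();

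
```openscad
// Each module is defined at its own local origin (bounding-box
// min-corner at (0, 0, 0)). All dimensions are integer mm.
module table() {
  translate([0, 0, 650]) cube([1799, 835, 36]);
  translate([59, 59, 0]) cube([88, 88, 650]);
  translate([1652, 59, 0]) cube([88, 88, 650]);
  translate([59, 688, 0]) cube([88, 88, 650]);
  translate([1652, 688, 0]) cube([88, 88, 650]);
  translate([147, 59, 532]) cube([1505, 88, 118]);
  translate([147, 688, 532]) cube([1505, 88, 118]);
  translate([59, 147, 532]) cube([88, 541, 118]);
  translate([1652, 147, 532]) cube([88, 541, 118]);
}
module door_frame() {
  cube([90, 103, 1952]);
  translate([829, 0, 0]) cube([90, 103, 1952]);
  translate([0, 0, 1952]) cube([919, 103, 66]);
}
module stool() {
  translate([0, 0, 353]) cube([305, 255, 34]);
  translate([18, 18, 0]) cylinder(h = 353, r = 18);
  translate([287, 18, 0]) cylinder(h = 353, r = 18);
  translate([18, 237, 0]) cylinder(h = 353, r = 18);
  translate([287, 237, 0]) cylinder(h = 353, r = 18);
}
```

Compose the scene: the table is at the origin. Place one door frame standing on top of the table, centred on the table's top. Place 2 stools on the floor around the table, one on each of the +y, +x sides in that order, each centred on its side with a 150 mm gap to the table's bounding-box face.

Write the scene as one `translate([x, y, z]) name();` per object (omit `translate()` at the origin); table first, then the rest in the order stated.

table();
translate([440, 366, 686]) door_frame();
translate([747, 985, 0]) stool();
translate([1949, 290, 0]) stool();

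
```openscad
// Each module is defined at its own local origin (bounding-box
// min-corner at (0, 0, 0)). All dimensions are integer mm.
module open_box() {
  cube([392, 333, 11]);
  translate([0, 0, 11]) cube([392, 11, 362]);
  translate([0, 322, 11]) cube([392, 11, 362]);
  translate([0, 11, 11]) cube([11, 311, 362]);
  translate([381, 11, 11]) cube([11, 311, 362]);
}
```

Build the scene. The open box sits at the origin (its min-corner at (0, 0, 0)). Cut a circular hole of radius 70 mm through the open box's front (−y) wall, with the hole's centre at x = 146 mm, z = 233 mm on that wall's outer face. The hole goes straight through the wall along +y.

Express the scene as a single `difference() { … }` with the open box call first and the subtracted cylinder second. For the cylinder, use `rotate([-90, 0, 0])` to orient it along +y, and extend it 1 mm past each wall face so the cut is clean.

difference() {
  open_box();
  translate([146, -1, 233]) rotate([-90, 0, 0]) cylinder(h = 13, r = 70);
}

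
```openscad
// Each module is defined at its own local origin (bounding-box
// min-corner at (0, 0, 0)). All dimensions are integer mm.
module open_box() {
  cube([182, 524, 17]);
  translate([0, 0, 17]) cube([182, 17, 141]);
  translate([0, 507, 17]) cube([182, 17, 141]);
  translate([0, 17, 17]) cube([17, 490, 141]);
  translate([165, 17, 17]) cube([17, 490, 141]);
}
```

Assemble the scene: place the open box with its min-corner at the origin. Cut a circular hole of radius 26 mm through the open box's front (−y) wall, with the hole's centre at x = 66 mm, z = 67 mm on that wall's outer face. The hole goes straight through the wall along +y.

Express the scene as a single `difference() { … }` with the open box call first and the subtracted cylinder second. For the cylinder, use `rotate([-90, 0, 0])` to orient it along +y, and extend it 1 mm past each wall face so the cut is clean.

difference() {
  open_box();
  translate([66, -1, 67]) rotate([-90, 0, 0]) cylinder(h = 19, r = 26);
}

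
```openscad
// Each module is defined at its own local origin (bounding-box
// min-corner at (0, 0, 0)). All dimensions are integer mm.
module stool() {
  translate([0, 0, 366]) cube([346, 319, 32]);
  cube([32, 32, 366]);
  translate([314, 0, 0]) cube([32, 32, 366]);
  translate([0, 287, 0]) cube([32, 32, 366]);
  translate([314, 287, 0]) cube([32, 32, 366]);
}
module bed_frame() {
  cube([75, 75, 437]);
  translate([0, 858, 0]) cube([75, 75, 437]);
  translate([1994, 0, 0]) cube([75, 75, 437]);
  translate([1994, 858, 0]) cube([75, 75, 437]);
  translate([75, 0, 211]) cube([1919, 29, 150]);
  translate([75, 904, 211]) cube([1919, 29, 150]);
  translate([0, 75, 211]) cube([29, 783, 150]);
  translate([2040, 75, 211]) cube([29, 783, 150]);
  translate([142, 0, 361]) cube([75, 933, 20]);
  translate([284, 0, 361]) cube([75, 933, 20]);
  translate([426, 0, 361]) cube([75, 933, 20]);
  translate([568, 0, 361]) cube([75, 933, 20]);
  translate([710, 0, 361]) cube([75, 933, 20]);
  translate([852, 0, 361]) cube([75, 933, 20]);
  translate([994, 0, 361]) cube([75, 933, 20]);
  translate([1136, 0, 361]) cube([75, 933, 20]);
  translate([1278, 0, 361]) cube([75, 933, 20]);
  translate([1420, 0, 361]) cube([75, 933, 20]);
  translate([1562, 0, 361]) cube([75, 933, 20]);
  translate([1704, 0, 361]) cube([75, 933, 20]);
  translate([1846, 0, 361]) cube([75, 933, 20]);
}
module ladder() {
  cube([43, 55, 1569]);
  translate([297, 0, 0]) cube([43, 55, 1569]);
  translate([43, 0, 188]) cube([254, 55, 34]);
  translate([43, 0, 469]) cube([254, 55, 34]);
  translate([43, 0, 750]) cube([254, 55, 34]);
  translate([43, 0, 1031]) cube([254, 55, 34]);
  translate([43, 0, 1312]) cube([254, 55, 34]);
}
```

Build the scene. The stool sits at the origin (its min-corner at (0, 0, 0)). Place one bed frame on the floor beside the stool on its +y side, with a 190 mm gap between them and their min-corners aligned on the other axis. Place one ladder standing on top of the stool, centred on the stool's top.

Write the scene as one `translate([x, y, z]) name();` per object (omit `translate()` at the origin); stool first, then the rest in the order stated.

stool();
translate([0, 509, 0]) bed_frame();
translate([3, 132, 398]) ladder();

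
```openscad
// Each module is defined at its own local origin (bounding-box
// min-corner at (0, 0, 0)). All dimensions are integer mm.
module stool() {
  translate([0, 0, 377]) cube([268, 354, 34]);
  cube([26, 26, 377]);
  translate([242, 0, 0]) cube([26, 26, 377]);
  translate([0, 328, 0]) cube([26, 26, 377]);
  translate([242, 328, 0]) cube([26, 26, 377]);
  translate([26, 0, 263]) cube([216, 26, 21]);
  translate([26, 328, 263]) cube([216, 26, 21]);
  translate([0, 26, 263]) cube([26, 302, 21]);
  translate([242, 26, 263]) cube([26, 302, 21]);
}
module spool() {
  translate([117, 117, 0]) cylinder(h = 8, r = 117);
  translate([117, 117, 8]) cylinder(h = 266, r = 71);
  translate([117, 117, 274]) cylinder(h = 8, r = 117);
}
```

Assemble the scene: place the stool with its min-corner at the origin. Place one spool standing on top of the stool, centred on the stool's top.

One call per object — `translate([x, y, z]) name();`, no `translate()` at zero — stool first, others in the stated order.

stool();
translate([17, 60, 411]) spool();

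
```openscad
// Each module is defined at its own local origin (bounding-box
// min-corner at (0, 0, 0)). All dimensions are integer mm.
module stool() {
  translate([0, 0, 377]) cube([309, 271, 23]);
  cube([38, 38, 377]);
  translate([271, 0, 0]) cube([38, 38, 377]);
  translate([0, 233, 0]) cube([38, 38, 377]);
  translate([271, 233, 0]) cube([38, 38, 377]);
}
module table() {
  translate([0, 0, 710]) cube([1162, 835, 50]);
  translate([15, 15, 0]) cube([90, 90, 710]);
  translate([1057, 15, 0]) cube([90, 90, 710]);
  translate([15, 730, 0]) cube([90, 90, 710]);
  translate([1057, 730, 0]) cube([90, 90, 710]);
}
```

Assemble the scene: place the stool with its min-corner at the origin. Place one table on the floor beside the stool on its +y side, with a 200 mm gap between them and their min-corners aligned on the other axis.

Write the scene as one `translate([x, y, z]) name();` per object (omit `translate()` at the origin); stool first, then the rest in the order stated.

stool();
translate([0, 471, 0]) table();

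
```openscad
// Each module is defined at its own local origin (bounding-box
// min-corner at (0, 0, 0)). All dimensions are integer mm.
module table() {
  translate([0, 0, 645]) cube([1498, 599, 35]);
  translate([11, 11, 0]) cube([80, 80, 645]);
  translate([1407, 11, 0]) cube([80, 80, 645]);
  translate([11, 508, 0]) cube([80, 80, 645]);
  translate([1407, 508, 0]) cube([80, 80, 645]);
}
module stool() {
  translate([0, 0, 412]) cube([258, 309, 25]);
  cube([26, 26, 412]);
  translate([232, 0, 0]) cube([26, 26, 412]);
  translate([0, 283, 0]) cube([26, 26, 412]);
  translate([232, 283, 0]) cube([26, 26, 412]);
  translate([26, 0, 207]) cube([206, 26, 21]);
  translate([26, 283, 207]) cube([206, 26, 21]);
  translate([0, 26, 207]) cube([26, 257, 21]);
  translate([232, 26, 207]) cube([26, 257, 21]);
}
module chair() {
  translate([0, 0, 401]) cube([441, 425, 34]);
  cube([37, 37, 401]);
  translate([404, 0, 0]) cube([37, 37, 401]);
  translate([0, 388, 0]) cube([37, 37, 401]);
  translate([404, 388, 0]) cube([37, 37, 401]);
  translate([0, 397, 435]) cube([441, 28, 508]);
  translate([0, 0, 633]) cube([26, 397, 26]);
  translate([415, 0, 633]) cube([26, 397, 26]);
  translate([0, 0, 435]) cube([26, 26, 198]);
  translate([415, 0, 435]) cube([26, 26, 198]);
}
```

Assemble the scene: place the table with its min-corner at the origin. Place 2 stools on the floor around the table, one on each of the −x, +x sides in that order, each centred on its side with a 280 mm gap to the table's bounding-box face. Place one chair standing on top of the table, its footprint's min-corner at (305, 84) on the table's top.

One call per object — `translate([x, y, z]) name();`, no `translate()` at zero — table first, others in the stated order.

table();
translate([-538, 145, 0]) stool();
translate([1778, 145, 0]) stool();
translate([305, 84, 680]) chair();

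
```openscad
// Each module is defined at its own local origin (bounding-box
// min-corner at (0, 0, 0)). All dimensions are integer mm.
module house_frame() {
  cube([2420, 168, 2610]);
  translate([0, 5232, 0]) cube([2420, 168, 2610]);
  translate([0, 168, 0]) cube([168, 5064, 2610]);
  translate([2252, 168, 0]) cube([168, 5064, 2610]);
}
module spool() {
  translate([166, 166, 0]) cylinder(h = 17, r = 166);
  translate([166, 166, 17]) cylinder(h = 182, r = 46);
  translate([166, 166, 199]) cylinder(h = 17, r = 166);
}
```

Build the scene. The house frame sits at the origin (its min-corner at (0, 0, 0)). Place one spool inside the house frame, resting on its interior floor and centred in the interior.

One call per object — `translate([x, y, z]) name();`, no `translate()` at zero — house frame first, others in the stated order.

house_frame();
translate([1044, 2534, 0]) spool();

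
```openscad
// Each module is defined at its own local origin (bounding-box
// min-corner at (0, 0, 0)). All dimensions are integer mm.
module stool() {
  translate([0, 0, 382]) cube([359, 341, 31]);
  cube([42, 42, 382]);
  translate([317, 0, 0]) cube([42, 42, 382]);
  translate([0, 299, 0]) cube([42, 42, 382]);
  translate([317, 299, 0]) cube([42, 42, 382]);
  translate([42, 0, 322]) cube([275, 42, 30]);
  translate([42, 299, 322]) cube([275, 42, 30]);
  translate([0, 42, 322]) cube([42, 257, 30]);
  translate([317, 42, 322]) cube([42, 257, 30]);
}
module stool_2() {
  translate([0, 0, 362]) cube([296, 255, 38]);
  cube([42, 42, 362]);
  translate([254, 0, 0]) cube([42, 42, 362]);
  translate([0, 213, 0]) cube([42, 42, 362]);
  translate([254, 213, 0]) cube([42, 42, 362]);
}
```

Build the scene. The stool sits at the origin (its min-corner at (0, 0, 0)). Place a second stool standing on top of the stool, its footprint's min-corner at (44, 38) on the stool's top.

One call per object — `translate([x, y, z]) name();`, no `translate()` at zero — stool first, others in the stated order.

stool();
translate([44, 38, 413]) stool_2();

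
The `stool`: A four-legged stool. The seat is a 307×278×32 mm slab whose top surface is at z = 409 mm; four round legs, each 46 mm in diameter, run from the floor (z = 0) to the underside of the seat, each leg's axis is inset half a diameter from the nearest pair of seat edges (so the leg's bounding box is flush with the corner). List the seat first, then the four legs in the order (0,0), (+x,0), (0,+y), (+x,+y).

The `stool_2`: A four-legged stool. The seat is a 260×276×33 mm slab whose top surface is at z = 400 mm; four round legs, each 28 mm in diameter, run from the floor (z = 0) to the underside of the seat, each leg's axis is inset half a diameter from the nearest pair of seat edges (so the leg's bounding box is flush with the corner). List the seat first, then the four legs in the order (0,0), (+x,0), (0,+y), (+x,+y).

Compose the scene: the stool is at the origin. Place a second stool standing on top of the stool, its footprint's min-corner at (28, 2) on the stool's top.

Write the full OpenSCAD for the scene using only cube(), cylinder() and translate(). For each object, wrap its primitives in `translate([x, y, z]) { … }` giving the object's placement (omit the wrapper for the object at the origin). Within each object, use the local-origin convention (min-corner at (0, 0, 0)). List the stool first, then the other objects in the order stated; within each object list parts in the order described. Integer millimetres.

translate([0, 0, 377]) cube([307, 278, 32]);
translate([23, 23, 0]) cylinder(h = 377, r = 23);
translate([284, 23, 0]) cylinder(h = 377, r = 23);
translate([23, 255, 0]) cylinder(h = 377, r = 23);
translate([284, 255, 0]) cylinder(h = 377, r = 23);
translate([28, 2, 409]) {
  translate([0, 0, 367]) cube([260, 276, 33]);
  translate([14, 14, 0]) cylinder(h = 367, r = 14);
  translate([246, 14, 0]) cylinder(h = 367, r = 14);
  translate([14, 262, 0]) cylinder(h = 367, r = 14);
  translate([246, 262, 0]) cylinder(h = 367, r = 14);
}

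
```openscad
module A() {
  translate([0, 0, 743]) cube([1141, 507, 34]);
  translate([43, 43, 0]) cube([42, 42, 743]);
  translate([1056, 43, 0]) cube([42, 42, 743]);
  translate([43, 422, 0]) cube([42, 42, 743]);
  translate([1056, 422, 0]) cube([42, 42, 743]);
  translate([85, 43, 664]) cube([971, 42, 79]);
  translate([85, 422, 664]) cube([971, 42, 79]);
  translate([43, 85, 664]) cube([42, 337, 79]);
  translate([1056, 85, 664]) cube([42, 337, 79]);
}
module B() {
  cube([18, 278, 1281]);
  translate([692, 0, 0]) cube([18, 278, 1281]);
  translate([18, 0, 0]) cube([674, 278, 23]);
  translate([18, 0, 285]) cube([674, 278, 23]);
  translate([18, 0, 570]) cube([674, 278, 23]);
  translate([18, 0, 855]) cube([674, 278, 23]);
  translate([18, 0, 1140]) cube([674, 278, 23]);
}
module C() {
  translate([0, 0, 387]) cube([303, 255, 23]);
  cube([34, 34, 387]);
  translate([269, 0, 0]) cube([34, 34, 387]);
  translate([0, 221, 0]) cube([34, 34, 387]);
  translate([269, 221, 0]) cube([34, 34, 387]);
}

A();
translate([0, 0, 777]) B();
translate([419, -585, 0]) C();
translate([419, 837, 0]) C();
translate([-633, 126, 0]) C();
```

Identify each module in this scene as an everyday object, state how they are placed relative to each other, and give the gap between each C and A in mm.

A is a table. B is a bookshelf. C is a stool. The bookshelf is on top of the table. Three stools sit around the table at the −y, +y, −x sides. The gap between each stool and the table is 330 mm.

Each stool's nearest face is 330 mm from the table's bounding box.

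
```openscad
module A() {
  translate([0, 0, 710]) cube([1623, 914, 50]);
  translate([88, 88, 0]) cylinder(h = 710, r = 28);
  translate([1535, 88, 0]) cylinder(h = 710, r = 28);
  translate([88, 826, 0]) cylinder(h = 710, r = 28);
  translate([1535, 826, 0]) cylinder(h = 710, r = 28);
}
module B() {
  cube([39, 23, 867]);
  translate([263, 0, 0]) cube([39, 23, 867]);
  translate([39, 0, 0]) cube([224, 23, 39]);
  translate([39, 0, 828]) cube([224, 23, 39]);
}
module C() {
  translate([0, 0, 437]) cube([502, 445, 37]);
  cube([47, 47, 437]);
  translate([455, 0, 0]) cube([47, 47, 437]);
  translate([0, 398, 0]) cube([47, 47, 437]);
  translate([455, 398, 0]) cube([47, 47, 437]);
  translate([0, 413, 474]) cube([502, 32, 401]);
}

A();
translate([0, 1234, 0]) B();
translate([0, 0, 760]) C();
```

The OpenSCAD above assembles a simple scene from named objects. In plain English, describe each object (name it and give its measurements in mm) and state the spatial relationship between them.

A is a table with a 1623×914 mm rectangular top, 50 mm thick, top surface at z = 760 mm, supported by four round legs of 56 mm diameter, each leg's bounding box inset 60 mm from the nearest pair of top edges, running from the floor.

B is a rectangular picture frame lying in the x–z plane (depth along y). The opening is 224 mm wide (x) by 789 mm tall (z), surrounded by a border 39 mm wide on all four sides. The frame is 23 mm deep and is made of two full-height vertical stiles with two horizontal rails fitted between them.

C is a chair. The seat is a 502×445×37 mm slab with its top at z = 474 mm, on four 47×47 mm corner legs (flush with the seat edges, standing on z = 0). A flat backrest 32 mm thick, 401 mm tall, spans the full seat width and rises from the seat top along its +y edge, rear face flush with the rear of the seat.

The picture frame is on the floor beside the table on its +y side. The chair is on top of the table.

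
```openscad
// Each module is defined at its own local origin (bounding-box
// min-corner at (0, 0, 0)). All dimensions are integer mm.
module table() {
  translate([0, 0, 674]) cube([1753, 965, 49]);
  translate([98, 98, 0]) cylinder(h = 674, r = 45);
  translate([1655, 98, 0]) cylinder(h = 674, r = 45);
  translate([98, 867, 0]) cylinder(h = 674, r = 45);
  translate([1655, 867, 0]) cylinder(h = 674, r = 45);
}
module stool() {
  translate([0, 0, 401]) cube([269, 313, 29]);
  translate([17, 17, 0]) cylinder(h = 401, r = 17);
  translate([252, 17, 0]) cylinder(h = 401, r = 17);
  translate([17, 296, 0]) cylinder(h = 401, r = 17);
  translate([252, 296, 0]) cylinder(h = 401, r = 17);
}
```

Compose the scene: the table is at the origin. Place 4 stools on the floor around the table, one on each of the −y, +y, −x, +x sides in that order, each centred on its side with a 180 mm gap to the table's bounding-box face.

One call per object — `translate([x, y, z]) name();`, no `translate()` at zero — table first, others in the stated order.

table();
translate([742, -493, 0]) stool();
translate([742, 1145, 0]) stool();
translate([-449, 326, 0]) stool();
translate([1933, 326, 0]) stool();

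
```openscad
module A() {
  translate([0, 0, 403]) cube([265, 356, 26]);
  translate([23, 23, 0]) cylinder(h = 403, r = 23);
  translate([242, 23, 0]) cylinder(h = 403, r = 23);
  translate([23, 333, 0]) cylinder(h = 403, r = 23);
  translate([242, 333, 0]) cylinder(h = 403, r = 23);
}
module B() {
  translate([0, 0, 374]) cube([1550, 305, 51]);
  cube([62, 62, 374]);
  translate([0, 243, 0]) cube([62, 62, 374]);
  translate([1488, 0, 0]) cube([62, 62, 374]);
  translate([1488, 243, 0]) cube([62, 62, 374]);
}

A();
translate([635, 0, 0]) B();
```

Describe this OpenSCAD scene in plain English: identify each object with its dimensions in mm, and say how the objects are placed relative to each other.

A is a simple wooden stool: a rectangular seat 265 mm (x) by 356 mm (y), 26 mm thick, top face at z = 429 mm, on four round legs, each 46 mm in diameter. The legs rest on z = 0, each leg's axis is inset half a diameter from the nearest pair of seat edges (so the leg's bounding box is flush with the corner).

B is a bench: a 1550×305 mm seat slab, 51 mm thick, top at z = 425 mm, on four 62×62 mm square legs flush with the seat corners and standing on z = 0.

The bench is on the floor beside the stool on its +x side.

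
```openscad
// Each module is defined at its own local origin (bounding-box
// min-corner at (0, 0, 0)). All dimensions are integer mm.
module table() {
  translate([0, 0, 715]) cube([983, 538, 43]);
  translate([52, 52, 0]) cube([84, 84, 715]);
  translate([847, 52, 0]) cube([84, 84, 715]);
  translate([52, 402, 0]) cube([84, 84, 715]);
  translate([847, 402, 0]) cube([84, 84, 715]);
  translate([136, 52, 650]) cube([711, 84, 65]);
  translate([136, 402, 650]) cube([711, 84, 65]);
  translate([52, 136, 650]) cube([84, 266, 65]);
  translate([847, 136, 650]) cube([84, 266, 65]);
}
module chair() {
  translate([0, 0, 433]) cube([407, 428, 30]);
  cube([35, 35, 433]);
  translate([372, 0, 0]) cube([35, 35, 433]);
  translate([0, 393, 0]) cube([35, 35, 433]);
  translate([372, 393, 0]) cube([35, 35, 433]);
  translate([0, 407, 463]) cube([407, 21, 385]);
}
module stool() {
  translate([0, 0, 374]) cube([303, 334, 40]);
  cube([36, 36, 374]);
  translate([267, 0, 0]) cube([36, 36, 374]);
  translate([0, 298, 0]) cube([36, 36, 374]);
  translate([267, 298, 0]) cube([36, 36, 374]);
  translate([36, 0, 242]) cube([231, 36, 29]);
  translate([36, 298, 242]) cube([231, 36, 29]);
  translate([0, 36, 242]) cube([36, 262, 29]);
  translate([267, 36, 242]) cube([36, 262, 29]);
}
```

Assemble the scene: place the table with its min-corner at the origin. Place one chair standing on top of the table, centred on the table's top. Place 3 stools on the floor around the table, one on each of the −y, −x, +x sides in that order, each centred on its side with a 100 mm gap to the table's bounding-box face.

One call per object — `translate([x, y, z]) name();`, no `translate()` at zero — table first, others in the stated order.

table();
translate([288, 55, 758]) chair();
translate([340, -434, 0]) stool();
translate([-403, 102, 0]) stool();
translate([1083, 102, 0]) stool();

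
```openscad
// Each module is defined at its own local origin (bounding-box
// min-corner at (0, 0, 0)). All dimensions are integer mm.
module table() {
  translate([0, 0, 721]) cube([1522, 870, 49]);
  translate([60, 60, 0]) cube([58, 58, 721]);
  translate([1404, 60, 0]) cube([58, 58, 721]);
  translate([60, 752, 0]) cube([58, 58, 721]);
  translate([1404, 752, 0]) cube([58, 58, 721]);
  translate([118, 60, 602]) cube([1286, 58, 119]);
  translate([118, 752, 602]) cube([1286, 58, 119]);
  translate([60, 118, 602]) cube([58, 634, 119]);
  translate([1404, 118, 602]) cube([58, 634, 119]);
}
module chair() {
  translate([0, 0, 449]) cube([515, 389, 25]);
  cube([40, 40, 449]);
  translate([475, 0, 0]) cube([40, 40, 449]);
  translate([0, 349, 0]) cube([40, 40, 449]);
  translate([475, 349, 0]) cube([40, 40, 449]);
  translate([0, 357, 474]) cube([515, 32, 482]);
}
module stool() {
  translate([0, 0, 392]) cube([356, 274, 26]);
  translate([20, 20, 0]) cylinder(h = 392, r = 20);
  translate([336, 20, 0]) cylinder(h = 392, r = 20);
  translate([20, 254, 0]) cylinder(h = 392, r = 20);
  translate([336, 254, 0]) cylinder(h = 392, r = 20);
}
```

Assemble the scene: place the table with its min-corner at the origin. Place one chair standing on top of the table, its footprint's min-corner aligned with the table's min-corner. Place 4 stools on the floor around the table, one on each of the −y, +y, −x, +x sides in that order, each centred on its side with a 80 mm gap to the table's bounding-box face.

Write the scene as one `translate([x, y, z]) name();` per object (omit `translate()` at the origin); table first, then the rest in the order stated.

table();
translate([0, 0, 770]) chair();
translate([583, -354, 0]) stool();
translate([583, 950, 0]) stool();
translate([-436, 298, 0]) stool();
translate([1602, 298, 0]) stool();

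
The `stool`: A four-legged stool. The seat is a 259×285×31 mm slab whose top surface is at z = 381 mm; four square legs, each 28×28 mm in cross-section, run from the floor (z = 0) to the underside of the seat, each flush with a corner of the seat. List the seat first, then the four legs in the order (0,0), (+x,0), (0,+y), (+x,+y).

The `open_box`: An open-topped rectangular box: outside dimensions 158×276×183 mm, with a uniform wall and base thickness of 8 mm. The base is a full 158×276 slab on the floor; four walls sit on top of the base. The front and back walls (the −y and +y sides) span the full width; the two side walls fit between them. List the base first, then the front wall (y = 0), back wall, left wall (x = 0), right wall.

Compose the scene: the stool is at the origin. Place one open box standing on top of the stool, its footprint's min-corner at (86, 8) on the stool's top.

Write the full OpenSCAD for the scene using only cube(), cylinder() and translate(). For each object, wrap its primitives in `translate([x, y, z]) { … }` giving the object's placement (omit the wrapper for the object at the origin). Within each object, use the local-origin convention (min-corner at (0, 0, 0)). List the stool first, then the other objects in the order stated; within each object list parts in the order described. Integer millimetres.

translate([0, 0, 350]) cube([259, 285, 31]);
cube([28, 28, 350]);
translate([231, 0, 0]) cube([28, 28, 350]);
translate([0, 257, 0]) cube([28, 28, 350]);
translate([231, 257, 0]) cube([28, 28, 350]);
translate([86, 8, 381]) {
  cube([158, 276, 8]);
  translate([0, 0, 8]) cube([158, 8, 175]);
  translate([0, 268, 8]) cube([158, 8, 175]);
  translate([0, 8, 8]) cube([8, 260, 175]);
  translate([150, 8, 8]) cube([8, 260, 175]);
}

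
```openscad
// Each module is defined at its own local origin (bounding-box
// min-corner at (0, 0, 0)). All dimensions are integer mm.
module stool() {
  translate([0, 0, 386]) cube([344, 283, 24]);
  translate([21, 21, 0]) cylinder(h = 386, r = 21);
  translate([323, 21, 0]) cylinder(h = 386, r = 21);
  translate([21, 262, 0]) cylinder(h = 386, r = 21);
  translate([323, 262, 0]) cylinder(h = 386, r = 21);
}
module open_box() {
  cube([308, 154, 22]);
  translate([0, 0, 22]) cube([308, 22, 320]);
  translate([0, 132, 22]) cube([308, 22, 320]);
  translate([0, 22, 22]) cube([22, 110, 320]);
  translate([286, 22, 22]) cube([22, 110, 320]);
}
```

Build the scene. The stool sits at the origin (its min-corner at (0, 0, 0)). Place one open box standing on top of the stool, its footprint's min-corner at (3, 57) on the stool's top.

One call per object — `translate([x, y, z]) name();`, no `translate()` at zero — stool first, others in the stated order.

stool();
translate([3, 57, 410]) open_box();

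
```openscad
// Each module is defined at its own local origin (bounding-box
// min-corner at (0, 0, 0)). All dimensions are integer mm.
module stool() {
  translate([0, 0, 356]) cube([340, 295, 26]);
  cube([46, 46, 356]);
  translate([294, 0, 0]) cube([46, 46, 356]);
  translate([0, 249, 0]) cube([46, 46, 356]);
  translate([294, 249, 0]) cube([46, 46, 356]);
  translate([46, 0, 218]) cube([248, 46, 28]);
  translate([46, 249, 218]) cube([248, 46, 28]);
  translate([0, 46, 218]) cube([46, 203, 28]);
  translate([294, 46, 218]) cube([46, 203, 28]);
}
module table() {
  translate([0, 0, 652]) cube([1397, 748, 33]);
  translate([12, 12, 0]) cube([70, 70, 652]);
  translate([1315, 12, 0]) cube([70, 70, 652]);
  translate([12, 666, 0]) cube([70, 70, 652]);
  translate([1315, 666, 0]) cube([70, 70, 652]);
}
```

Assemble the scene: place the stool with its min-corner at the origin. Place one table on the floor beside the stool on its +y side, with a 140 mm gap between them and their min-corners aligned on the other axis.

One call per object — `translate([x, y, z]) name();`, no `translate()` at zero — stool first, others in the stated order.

stool();
translate([0, 435, 0]) table();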